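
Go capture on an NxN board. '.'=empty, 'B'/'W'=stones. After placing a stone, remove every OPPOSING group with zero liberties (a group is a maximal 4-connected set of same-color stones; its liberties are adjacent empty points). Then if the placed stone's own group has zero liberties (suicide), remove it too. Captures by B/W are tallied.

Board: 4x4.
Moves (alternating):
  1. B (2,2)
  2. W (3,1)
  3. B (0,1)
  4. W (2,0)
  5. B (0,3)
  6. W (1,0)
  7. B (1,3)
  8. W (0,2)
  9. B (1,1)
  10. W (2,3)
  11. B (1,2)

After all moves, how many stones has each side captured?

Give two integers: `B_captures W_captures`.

Answer: 1 0

Derivation:
Move 1: B@(2,2) -> caps B=0 W=0
Move 2: W@(3,1) -> caps B=0 W=0
Move 3: B@(0,1) -> caps B=0 W=0
Move 4: W@(2,0) -> caps B=0 W=0
Move 5: B@(0,3) -> caps B=0 W=0
Move 6: W@(1,0) -> caps B=0 W=0
Move 7: B@(1,3) -> caps B=0 W=0
Move 8: W@(0,2) -> caps B=0 W=0
Move 9: B@(1,1) -> caps B=0 W=0
Move 10: W@(2,3) -> caps B=0 W=0
Move 11: B@(1,2) -> caps B=1 W=0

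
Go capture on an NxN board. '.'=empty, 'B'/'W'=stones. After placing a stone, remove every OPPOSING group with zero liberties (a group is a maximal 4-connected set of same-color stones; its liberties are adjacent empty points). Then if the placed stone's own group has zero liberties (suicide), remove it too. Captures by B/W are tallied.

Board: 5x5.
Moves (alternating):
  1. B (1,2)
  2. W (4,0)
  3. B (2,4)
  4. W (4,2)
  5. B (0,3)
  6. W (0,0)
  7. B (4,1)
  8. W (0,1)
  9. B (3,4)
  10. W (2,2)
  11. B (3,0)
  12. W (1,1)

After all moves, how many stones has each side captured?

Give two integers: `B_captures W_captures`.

Move 1: B@(1,2) -> caps B=0 W=0
Move 2: W@(4,0) -> caps B=0 W=0
Move 3: B@(2,4) -> caps B=0 W=0
Move 4: W@(4,2) -> caps B=0 W=0
Move 5: B@(0,3) -> caps B=0 W=0
Move 6: W@(0,0) -> caps B=0 W=0
Move 7: B@(4,1) -> caps B=0 W=0
Move 8: W@(0,1) -> caps B=0 W=0
Move 9: B@(3,4) -> caps B=0 W=0
Move 10: W@(2,2) -> caps B=0 W=0
Move 11: B@(3,0) -> caps B=1 W=0
Move 12: W@(1,1) -> caps B=1 W=0

Answer: 1 0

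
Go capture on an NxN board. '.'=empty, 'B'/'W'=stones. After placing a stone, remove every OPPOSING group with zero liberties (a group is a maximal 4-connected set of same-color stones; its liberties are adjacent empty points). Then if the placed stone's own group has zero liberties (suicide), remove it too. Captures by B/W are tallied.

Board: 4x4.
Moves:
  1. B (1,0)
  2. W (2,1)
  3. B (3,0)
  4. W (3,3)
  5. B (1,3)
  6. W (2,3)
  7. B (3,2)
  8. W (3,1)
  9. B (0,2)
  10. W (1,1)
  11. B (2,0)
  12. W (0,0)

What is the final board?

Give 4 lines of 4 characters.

Answer: W.B.
.W.B
.W.W
.WBW

Derivation:
Move 1: B@(1,0) -> caps B=0 W=0
Move 2: W@(2,1) -> caps B=0 W=0
Move 3: B@(3,0) -> caps B=0 W=0
Move 4: W@(3,3) -> caps B=0 W=0
Move 5: B@(1,3) -> caps B=0 W=0
Move 6: W@(2,3) -> caps B=0 W=0
Move 7: B@(3,2) -> caps B=0 W=0
Move 8: W@(3,1) -> caps B=0 W=0
Move 9: B@(0,2) -> caps B=0 W=0
Move 10: W@(1,1) -> caps B=0 W=0
Move 11: B@(2,0) -> caps B=0 W=0
Move 12: W@(0,0) -> caps B=0 W=3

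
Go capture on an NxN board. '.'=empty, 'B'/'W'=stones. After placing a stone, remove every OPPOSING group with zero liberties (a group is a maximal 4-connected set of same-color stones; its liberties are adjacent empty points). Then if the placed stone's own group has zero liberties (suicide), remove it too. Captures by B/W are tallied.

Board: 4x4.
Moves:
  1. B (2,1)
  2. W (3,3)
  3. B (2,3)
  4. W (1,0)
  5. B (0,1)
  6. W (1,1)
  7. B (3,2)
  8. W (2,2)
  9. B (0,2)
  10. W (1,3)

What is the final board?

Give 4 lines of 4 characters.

Answer: .BB.
WW.W
.BWB
..B.

Derivation:
Move 1: B@(2,1) -> caps B=0 W=0
Move 2: W@(3,3) -> caps B=0 W=0
Move 3: B@(2,3) -> caps B=0 W=0
Move 4: W@(1,0) -> caps B=0 W=0
Move 5: B@(0,1) -> caps B=0 W=0
Move 6: W@(1,1) -> caps B=0 W=0
Move 7: B@(3,2) -> caps B=1 W=0
Move 8: W@(2,2) -> caps B=1 W=0
Move 9: B@(0,2) -> caps B=1 W=0
Move 10: W@(1,3) -> caps B=1 W=0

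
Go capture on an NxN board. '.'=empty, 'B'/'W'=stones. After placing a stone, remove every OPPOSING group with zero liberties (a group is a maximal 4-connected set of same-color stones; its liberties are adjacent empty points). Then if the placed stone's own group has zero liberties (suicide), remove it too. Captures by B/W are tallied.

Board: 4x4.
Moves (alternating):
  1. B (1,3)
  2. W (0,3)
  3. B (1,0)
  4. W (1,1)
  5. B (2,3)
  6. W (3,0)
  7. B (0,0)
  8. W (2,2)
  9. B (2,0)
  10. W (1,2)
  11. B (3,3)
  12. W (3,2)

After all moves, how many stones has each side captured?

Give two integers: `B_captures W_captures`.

Move 1: B@(1,3) -> caps B=0 W=0
Move 2: W@(0,3) -> caps B=0 W=0
Move 3: B@(1,0) -> caps B=0 W=0
Move 4: W@(1,1) -> caps B=0 W=0
Move 5: B@(2,3) -> caps B=0 W=0
Move 6: W@(3,0) -> caps B=0 W=0
Move 7: B@(0,0) -> caps B=0 W=0
Move 8: W@(2,2) -> caps B=0 W=0
Move 9: B@(2,0) -> caps B=0 W=0
Move 10: W@(1,2) -> caps B=0 W=0
Move 11: B@(3,3) -> caps B=0 W=0
Move 12: W@(3,2) -> caps B=0 W=3

Answer: 0 3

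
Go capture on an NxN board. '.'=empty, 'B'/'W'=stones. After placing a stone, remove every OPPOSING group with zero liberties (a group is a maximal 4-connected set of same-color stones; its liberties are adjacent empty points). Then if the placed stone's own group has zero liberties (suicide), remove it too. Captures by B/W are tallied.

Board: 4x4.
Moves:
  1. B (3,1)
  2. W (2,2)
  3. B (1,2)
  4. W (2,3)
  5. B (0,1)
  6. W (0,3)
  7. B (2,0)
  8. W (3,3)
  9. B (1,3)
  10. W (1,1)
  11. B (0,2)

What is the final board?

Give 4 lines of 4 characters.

Answer: .BB.
.WBB
B.WW
.B.W

Derivation:
Move 1: B@(3,1) -> caps B=0 W=0
Move 2: W@(2,2) -> caps B=0 W=0
Move 3: B@(1,2) -> caps B=0 W=0
Move 4: W@(2,3) -> caps B=0 W=0
Move 5: B@(0,1) -> caps B=0 W=0
Move 6: W@(0,3) -> caps B=0 W=0
Move 7: B@(2,0) -> caps B=0 W=0
Move 8: W@(3,3) -> caps B=0 W=0
Move 9: B@(1,3) -> caps B=0 W=0
Move 10: W@(1,1) -> caps B=0 W=0
Move 11: B@(0,2) -> caps B=1 W=0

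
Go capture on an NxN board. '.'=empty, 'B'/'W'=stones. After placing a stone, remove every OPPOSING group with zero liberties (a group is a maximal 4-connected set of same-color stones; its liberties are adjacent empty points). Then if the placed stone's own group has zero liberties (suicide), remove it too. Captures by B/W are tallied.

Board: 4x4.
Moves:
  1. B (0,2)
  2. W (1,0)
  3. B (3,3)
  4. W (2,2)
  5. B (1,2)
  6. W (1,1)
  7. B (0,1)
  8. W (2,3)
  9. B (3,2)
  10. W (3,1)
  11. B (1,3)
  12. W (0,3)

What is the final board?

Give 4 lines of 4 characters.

Answer: .BB.
WWBB
..WW
.W..

Derivation:
Move 1: B@(0,2) -> caps B=0 W=0
Move 2: W@(1,0) -> caps B=0 W=0
Move 3: B@(3,3) -> caps B=0 W=0
Move 4: W@(2,2) -> caps B=0 W=0
Move 5: B@(1,2) -> caps B=0 W=0
Move 6: W@(1,1) -> caps B=0 W=0
Move 7: B@(0,1) -> caps B=0 W=0
Move 8: W@(2,3) -> caps B=0 W=0
Move 9: B@(3,2) -> caps B=0 W=0
Move 10: W@(3,1) -> caps B=0 W=2
Move 11: B@(1,3) -> caps B=0 W=2
Move 12: W@(0,3) -> caps B=0 W=2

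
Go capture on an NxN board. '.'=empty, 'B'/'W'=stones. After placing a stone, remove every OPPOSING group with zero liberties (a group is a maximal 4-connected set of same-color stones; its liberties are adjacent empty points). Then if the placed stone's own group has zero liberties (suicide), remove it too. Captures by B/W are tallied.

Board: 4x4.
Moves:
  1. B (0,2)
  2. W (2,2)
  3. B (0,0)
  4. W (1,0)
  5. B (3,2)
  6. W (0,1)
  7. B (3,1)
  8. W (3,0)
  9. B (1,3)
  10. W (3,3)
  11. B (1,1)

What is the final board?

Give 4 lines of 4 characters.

Move 1: B@(0,2) -> caps B=0 W=0
Move 2: W@(2,2) -> caps B=0 W=0
Move 3: B@(0,0) -> caps B=0 W=0
Move 4: W@(1,0) -> caps B=0 W=0
Move 5: B@(3,2) -> caps B=0 W=0
Move 6: W@(0,1) -> caps B=0 W=1
Move 7: B@(3,1) -> caps B=0 W=1
Move 8: W@(3,0) -> caps B=0 W=1
Move 9: B@(1,3) -> caps B=0 W=1
Move 10: W@(3,3) -> caps B=0 W=1
Move 11: B@(1,1) -> caps B=0 W=1

Answer: .WB.
WB.B
..W.
WBBW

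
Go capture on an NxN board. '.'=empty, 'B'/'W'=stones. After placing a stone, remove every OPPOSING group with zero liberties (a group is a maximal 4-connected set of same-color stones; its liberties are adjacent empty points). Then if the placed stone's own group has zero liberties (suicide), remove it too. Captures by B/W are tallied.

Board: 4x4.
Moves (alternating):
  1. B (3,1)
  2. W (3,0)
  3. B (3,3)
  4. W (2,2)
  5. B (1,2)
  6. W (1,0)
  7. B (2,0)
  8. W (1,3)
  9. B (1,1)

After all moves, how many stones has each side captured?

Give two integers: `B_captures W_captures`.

Move 1: B@(3,1) -> caps B=0 W=0
Move 2: W@(3,0) -> caps B=0 W=0
Move 3: B@(3,3) -> caps B=0 W=0
Move 4: W@(2,2) -> caps B=0 W=0
Move 5: B@(1,2) -> caps B=0 W=0
Move 6: W@(1,0) -> caps B=0 W=0
Move 7: B@(2,0) -> caps B=1 W=0
Move 8: W@(1,3) -> caps B=1 W=0
Move 9: B@(1,1) -> caps B=1 W=0

Answer: 1 0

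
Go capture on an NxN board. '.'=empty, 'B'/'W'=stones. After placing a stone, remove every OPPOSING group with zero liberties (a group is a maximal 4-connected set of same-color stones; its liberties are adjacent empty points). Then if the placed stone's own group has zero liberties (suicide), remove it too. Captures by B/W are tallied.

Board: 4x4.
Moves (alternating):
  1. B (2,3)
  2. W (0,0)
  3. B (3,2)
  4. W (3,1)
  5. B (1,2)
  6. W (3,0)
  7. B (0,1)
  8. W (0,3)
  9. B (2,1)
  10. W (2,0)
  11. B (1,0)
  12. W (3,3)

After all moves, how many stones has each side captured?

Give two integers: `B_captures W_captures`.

Move 1: B@(2,3) -> caps B=0 W=0
Move 2: W@(0,0) -> caps B=0 W=0
Move 3: B@(3,2) -> caps B=0 W=0
Move 4: W@(3,1) -> caps B=0 W=0
Move 5: B@(1,2) -> caps B=0 W=0
Move 6: W@(3,0) -> caps B=0 W=0
Move 7: B@(0,1) -> caps B=0 W=0
Move 8: W@(0,3) -> caps B=0 W=0
Move 9: B@(2,1) -> caps B=0 W=0
Move 10: W@(2,0) -> caps B=0 W=0
Move 11: B@(1,0) -> caps B=4 W=0
Move 12: W@(3,3) -> caps B=4 W=0

Answer: 4 0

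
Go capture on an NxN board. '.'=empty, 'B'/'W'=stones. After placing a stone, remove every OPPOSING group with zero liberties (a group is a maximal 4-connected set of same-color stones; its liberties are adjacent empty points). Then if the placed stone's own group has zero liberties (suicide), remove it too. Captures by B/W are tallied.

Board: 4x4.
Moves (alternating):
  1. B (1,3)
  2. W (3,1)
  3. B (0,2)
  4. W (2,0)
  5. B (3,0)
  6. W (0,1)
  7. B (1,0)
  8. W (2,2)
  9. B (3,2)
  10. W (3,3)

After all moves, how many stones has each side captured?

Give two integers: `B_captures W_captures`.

Answer: 0 1

Derivation:
Move 1: B@(1,3) -> caps B=0 W=0
Move 2: W@(3,1) -> caps B=0 W=0
Move 3: B@(0,2) -> caps B=0 W=0
Move 4: W@(2,0) -> caps B=0 W=0
Move 5: B@(3,0) -> caps B=0 W=0
Move 6: W@(0,1) -> caps B=0 W=0
Move 7: B@(1,0) -> caps B=0 W=0
Move 8: W@(2,2) -> caps B=0 W=0
Move 9: B@(3,2) -> caps B=0 W=0
Move 10: W@(3,3) -> caps B=0 W=1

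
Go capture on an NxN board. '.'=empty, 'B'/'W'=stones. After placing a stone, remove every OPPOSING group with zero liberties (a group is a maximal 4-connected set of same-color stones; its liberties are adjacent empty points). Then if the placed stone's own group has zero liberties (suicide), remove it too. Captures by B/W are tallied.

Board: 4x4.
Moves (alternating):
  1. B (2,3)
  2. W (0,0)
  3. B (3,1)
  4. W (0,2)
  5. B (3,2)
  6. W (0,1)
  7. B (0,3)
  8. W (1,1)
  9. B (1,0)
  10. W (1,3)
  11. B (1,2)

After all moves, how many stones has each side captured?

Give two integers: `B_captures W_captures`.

Move 1: B@(2,3) -> caps B=0 W=0
Move 2: W@(0,0) -> caps B=0 W=0
Move 3: B@(3,1) -> caps B=0 W=0
Move 4: W@(0,2) -> caps B=0 W=0
Move 5: B@(3,2) -> caps B=0 W=0
Move 6: W@(0,1) -> caps B=0 W=0
Move 7: B@(0,3) -> caps B=0 W=0
Move 8: W@(1,1) -> caps B=0 W=0
Move 9: B@(1,0) -> caps B=0 W=0
Move 10: W@(1,3) -> caps B=0 W=1
Move 11: B@(1,2) -> caps B=0 W=1

Answer: 0 1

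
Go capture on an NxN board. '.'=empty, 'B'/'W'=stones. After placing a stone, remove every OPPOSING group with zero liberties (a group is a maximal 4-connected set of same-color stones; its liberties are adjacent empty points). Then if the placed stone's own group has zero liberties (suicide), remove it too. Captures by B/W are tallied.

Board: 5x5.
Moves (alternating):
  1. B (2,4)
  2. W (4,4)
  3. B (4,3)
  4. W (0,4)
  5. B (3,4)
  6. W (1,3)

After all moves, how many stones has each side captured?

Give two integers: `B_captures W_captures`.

Move 1: B@(2,4) -> caps B=0 W=0
Move 2: W@(4,4) -> caps B=0 W=0
Move 3: B@(4,3) -> caps B=0 W=0
Move 4: W@(0,4) -> caps B=0 W=0
Move 5: B@(3,4) -> caps B=1 W=0
Move 6: W@(1,3) -> caps B=1 W=0

Answer: 1 0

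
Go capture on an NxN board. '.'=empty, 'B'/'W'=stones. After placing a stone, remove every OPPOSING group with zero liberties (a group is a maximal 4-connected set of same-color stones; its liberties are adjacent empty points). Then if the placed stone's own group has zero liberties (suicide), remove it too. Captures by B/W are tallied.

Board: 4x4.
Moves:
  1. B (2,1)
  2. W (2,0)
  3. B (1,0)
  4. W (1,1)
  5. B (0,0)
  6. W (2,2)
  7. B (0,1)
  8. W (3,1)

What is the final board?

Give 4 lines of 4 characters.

Answer: BB..
BW..
W.W.
.W..

Derivation:
Move 1: B@(2,1) -> caps B=0 W=0
Move 2: W@(2,0) -> caps B=0 W=0
Move 3: B@(1,0) -> caps B=0 W=0
Move 4: W@(1,1) -> caps B=0 W=0
Move 5: B@(0,0) -> caps B=0 W=0
Move 6: W@(2,2) -> caps B=0 W=0
Move 7: B@(0,1) -> caps B=0 W=0
Move 8: W@(3,1) -> caps B=0 W=1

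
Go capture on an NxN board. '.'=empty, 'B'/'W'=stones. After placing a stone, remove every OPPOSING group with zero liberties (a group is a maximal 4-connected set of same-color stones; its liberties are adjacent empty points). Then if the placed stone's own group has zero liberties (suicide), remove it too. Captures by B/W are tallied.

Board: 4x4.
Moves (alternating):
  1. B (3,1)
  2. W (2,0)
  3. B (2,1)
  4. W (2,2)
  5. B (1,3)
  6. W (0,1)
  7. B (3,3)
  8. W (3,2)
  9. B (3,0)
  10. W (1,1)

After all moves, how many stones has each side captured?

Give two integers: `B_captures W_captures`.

Move 1: B@(3,1) -> caps B=0 W=0
Move 2: W@(2,0) -> caps B=0 W=0
Move 3: B@(2,1) -> caps B=0 W=0
Move 4: W@(2,2) -> caps B=0 W=0
Move 5: B@(1,3) -> caps B=0 W=0
Move 6: W@(0,1) -> caps B=0 W=0
Move 7: B@(3,3) -> caps B=0 W=0
Move 8: W@(3,2) -> caps B=0 W=0
Move 9: B@(3,0) -> caps B=0 W=0
Move 10: W@(1,1) -> caps B=0 W=3

Answer: 0 3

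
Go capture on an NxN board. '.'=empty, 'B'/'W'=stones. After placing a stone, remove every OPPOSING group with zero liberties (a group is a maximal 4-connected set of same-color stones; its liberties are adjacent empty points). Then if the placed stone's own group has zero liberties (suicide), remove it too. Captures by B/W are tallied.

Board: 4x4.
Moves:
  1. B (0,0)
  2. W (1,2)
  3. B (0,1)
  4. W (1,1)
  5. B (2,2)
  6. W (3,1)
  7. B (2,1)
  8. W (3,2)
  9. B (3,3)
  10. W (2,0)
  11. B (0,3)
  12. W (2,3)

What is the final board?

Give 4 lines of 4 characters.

Move 1: B@(0,0) -> caps B=0 W=0
Move 2: W@(1,2) -> caps B=0 W=0
Move 3: B@(0,1) -> caps B=0 W=0
Move 4: W@(1,1) -> caps B=0 W=0
Move 5: B@(2,2) -> caps B=0 W=0
Move 6: W@(3,1) -> caps B=0 W=0
Move 7: B@(2,1) -> caps B=0 W=0
Move 8: W@(3,2) -> caps B=0 W=0
Move 9: B@(3,3) -> caps B=0 W=0
Move 10: W@(2,0) -> caps B=0 W=0
Move 11: B@(0,3) -> caps B=0 W=0
Move 12: W@(2,3) -> caps B=0 W=3

Answer: BB.B
.WW.
W..W
.WW.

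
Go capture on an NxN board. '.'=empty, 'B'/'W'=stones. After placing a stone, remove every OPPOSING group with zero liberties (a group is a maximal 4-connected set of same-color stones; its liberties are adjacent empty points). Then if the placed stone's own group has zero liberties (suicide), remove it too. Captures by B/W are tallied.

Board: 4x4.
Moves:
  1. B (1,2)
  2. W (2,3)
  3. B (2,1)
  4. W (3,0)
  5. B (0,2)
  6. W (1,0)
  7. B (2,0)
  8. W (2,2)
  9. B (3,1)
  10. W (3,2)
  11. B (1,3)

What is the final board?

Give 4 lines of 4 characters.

Answer: ..B.
W.BB
BBWW
.BW.

Derivation:
Move 1: B@(1,2) -> caps B=0 W=0
Move 2: W@(2,3) -> caps B=0 W=0
Move 3: B@(2,1) -> caps B=0 W=0
Move 4: W@(3,0) -> caps B=0 W=0
Move 5: B@(0,2) -> caps B=0 W=0
Move 6: W@(1,0) -> caps B=0 W=0
Move 7: B@(2,0) -> caps B=0 W=0
Move 8: W@(2,2) -> caps B=0 W=0
Move 9: B@(3,1) -> caps B=1 W=0
Move 10: W@(3,2) -> caps B=1 W=0
Move 11: B@(1,3) -> caps B=1 W=0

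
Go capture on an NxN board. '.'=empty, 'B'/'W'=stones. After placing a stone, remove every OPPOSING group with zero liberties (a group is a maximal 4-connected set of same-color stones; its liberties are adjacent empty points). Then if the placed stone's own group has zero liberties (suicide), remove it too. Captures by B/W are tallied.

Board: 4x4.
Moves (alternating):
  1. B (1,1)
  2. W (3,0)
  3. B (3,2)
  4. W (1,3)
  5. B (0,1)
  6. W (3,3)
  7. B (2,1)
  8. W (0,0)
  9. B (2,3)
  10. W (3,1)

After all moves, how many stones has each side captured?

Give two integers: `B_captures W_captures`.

Move 1: B@(1,1) -> caps B=0 W=0
Move 2: W@(3,0) -> caps B=0 W=0
Move 3: B@(3,2) -> caps B=0 W=0
Move 4: W@(1,3) -> caps B=0 W=0
Move 5: B@(0,1) -> caps B=0 W=0
Move 6: W@(3,3) -> caps B=0 W=0
Move 7: B@(2,1) -> caps B=0 W=0
Move 8: W@(0,0) -> caps B=0 W=0
Move 9: B@(2,3) -> caps B=1 W=0
Move 10: W@(3,1) -> caps B=1 W=0

Answer: 1 0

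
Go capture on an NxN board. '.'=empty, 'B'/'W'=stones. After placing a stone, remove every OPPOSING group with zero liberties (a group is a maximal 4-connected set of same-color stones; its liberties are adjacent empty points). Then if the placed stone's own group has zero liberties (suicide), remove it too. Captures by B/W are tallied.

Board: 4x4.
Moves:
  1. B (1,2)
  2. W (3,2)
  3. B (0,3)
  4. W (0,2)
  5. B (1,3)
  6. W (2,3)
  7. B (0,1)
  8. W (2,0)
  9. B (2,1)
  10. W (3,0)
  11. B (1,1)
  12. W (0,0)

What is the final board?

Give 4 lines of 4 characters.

Move 1: B@(1,2) -> caps B=0 W=0
Move 2: W@(3,2) -> caps B=0 W=0
Move 3: B@(0,3) -> caps B=0 W=0
Move 4: W@(0,2) -> caps B=0 W=0
Move 5: B@(1,3) -> caps B=0 W=0
Move 6: W@(2,3) -> caps B=0 W=0
Move 7: B@(0,1) -> caps B=1 W=0
Move 8: W@(2,0) -> caps B=1 W=0
Move 9: B@(2,1) -> caps B=1 W=0
Move 10: W@(3,0) -> caps B=1 W=0
Move 11: B@(1,1) -> caps B=1 W=0
Move 12: W@(0,0) -> caps B=1 W=0

Answer: WB.B
.BBB
WB.W
W.W.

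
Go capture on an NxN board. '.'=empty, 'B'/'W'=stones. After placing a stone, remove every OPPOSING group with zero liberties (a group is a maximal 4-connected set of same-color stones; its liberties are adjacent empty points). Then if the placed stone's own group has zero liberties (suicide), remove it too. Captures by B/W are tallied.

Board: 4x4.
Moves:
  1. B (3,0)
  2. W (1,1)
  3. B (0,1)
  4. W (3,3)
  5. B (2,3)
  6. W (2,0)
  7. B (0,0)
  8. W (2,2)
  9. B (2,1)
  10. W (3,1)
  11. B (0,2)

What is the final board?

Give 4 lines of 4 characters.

Move 1: B@(3,0) -> caps B=0 W=0
Move 2: W@(1,1) -> caps B=0 W=0
Move 3: B@(0,1) -> caps B=0 W=0
Move 4: W@(3,3) -> caps B=0 W=0
Move 5: B@(2,3) -> caps B=0 W=0
Move 6: W@(2,0) -> caps B=0 W=0
Move 7: B@(0,0) -> caps B=0 W=0
Move 8: W@(2,2) -> caps B=0 W=0
Move 9: B@(2,1) -> caps B=0 W=0
Move 10: W@(3,1) -> caps B=0 W=2
Move 11: B@(0,2) -> caps B=0 W=2

Answer: BBB.
.W..
W.WB
.W.W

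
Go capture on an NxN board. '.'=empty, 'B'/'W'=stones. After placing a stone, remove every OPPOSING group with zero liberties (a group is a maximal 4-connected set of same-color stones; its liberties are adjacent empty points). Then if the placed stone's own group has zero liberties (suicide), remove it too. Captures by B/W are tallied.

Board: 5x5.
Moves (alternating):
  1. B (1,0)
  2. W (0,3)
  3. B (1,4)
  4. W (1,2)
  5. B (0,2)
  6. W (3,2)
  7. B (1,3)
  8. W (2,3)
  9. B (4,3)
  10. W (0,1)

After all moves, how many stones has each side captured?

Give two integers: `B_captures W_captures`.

Move 1: B@(1,0) -> caps B=0 W=0
Move 2: W@(0,3) -> caps B=0 W=0
Move 3: B@(1,4) -> caps B=0 W=0
Move 4: W@(1,2) -> caps B=0 W=0
Move 5: B@(0,2) -> caps B=0 W=0
Move 6: W@(3,2) -> caps B=0 W=0
Move 7: B@(1,3) -> caps B=0 W=0
Move 8: W@(2,3) -> caps B=0 W=0
Move 9: B@(4,3) -> caps B=0 W=0
Move 10: W@(0,1) -> caps B=0 W=1

Answer: 0 1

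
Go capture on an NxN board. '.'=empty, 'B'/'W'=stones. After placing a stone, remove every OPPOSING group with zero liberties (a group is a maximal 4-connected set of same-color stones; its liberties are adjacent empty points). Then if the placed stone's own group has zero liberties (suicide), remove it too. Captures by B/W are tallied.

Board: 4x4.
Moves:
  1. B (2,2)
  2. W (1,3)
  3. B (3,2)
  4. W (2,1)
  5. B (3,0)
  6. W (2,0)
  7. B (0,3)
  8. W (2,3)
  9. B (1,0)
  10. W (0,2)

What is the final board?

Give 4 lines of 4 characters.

Move 1: B@(2,2) -> caps B=0 W=0
Move 2: W@(1,3) -> caps B=0 W=0
Move 3: B@(3,2) -> caps B=0 W=0
Move 4: W@(2,1) -> caps B=0 W=0
Move 5: B@(3,0) -> caps B=0 W=0
Move 6: W@(2,0) -> caps B=0 W=0
Move 7: B@(0,3) -> caps B=0 W=0
Move 8: W@(2,3) -> caps B=0 W=0
Move 9: B@(1,0) -> caps B=0 W=0
Move 10: W@(0,2) -> caps B=0 W=1

Answer: ..W.
B..W
WWBW
B.B.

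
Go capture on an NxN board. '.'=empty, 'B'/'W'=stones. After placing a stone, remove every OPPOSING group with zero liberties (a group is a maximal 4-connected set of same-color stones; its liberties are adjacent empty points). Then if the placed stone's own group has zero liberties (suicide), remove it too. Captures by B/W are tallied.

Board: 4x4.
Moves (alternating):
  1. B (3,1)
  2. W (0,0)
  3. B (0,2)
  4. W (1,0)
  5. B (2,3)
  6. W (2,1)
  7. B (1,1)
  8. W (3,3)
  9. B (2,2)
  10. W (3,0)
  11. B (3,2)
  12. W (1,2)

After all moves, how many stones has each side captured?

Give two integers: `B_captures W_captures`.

Answer: 1 0

Derivation:
Move 1: B@(3,1) -> caps B=0 W=0
Move 2: W@(0,0) -> caps B=0 W=0
Move 3: B@(0,2) -> caps B=0 W=0
Move 4: W@(1,0) -> caps B=0 W=0
Move 5: B@(2,3) -> caps B=0 W=0
Move 6: W@(2,1) -> caps B=0 W=0
Move 7: B@(1,1) -> caps B=0 W=0
Move 8: W@(3,3) -> caps B=0 W=0
Move 9: B@(2,2) -> caps B=0 W=0
Move 10: W@(3,0) -> caps B=0 W=0
Move 11: B@(3,2) -> caps B=1 W=0
Move 12: W@(1,2) -> caps B=1 W=0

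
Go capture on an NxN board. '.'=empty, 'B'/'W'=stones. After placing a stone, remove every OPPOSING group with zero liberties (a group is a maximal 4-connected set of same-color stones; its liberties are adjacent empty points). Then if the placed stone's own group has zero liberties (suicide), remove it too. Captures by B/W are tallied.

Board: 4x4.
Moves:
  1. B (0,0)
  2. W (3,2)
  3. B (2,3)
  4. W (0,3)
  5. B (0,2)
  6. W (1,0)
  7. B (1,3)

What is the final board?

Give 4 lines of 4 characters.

Answer: B.B.
W..B
...B
..W.

Derivation:
Move 1: B@(0,0) -> caps B=0 W=0
Move 2: W@(3,2) -> caps B=0 W=0
Move 3: B@(2,3) -> caps B=0 W=0
Move 4: W@(0,3) -> caps B=0 W=0
Move 5: B@(0,2) -> caps B=0 W=0
Move 6: W@(1,0) -> caps B=0 W=0
Move 7: B@(1,3) -> caps B=1 W=0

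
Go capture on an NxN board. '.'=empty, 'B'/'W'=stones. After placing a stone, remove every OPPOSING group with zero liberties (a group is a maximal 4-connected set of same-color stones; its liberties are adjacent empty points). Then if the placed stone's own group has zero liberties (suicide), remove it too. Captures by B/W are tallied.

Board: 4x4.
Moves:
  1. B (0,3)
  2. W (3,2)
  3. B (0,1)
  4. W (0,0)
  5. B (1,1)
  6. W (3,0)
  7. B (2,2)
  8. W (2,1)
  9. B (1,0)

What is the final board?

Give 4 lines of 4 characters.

Move 1: B@(0,3) -> caps B=0 W=0
Move 2: W@(3,2) -> caps B=0 W=0
Move 3: B@(0,1) -> caps B=0 W=0
Move 4: W@(0,0) -> caps B=0 W=0
Move 5: B@(1,1) -> caps B=0 W=0
Move 6: W@(3,0) -> caps B=0 W=0
Move 7: B@(2,2) -> caps B=0 W=0
Move 8: W@(2,1) -> caps B=0 W=0
Move 9: B@(1,0) -> caps B=1 W=0

Answer: .B.B
BB..
.WB.
W.W.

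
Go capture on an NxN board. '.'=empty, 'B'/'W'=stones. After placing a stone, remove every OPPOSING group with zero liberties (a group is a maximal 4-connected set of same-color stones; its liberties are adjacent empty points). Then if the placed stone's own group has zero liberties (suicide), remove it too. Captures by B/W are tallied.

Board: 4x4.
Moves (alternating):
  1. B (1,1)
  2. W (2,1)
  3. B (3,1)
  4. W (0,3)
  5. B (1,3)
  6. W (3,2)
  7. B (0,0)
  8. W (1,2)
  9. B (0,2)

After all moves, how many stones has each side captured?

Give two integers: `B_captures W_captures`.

Answer: 1 0

Derivation:
Move 1: B@(1,1) -> caps B=0 W=0
Move 2: W@(2,1) -> caps B=0 W=0
Move 3: B@(3,1) -> caps B=0 W=0
Move 4: W@(0,3) -> caps B=0 W=0
Move 5: B@(1,3) -> caps B=0 W=0
Move 6: W@(3,2) -> caps B=0 W=0
Move 7: B@(0,0) -> caps B=0 W=0
Move 8: W@(1,2) -> caps B=0 W=0
Move 9: B@(0,2) -> caps B=1 W=0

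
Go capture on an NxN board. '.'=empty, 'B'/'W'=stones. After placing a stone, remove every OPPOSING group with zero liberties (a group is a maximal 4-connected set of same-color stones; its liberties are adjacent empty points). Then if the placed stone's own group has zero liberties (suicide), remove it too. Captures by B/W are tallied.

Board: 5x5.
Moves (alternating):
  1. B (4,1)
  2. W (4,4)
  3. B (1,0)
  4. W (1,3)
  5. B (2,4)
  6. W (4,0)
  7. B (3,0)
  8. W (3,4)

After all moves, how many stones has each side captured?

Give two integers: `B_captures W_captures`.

Answer: 1 0

Derivation:
Move 1: B@(4,1) -> caps B=0 W=0
Move 2: W@(4,4) -> caps B=0 W=0
Move 3: B@(1,0) -> caps B=0 W=0
Move 4: W@(1,3) -> caps B=0 W=0
Move 5: B@(2,4) -> caps B=0 W=0
Move 6: W@(4,0) -> caps B=0 W=0
Move 7: B@(3,0) -> caps B=1 W=0
Move 8: W@(3,4) -> caps B=1 W=0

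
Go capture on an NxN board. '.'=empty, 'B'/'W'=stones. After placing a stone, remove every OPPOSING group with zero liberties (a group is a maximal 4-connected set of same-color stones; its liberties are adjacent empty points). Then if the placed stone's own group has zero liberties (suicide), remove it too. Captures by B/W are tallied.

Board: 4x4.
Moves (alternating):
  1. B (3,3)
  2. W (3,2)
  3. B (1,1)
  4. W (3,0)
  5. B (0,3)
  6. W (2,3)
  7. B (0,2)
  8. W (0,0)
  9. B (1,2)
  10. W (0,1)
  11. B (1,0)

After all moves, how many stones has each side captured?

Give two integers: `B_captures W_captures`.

Answer: 2 1

Derivation:
Move 1: B@(3,3) -> caps B=0 W=0
Move 2: W@(3,2) -> caps B=0 W=0
Move 3: B@(1,1) -> caps B=0 W=0
Move 4: W@(3,0) -> caps B=0 W=0
Move 5: B@(0,3) -> caps B=0 W=0
Move 6: W@(2,3) -> caps B=0 W=1
Move 7: B@(0,2) -> caps B=0 W=1
Move 8: W@(0,0) -> caps B=0 W=1
Move 9: B@(1,2) -> caps B=0 W=1
Move 10: W@(0,1) -> caps B=0 W=1
Move 11: B@(1,0) -> caps B=2 W=1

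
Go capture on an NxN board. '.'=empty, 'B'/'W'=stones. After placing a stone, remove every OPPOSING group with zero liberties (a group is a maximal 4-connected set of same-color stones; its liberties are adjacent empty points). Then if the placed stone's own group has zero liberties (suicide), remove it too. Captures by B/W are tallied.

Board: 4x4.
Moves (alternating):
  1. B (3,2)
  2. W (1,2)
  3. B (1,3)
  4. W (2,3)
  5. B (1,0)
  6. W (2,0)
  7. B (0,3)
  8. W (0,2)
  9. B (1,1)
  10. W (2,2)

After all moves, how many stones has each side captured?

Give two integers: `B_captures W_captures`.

Move 1: B@(3,2) -> caps B=0 W=0
Move 2: W@(1,2) -> caps B=0 W=0
Move 3: B@(1,3) -> caps B=0 W=0
Move 4: W@(2,3) -> caps B=0 W=0
Move 5: B@(1,0) -> caps B=0 W=0
Move 6: W@(2,0) -> caps B=0 W=0
Move 7: B@(0,3) -> caps B=0 W=0
Move 8: W@(0,2) -> caps B=0 W=2
Move 9: B@(1,1) -> caps B=0 W=2
Move 10: W@(2,2) -> caps B=0 W=2

Answer: 0 2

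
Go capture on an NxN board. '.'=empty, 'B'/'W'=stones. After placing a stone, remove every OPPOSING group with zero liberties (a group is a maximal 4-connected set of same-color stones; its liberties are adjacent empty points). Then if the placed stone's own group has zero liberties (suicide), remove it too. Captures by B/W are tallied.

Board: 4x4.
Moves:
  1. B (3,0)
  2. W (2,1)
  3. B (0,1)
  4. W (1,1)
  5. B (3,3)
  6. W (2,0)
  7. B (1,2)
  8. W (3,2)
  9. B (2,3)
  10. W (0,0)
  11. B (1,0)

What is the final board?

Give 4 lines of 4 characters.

Move 1: B@(3,0) -> caps B=0 W=0
Move 2: W@(2,1) -> caps B=0 W=0
Move 3: B@(0,1) -> caps B=0 W=0
Move 4: W@(1,1) -> caps B=0 W=0
Move 5: B@(3,3) -> caps B=0 W=0
Move 6: W@(2,0) -> caps B=0 W=0
Move 7: B@(1,2) -> caps B=0 W=0
Move 8: W@(3,2) -> caps B=0 W=0
Move 9: B@(2,3) -> caps B=0 W=0
Move 10: W@(0,0) -> caps B=0 W=0
Move 11: B@(1,0) -> caps B=1 W=0

Answer: .B..
BWB.
WW.B
B.WB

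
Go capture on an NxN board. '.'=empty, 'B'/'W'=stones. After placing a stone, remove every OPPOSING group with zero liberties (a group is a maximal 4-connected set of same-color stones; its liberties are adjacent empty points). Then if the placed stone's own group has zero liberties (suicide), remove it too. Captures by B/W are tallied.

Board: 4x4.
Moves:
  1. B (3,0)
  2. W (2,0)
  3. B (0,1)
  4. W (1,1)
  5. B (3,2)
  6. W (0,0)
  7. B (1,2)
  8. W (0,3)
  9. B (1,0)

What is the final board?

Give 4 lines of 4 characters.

Move 1: B@(3,0) -> caps B=0 W=0
Move 2: W@(2,0) -> caps B=0 W=0
Move 3: B@(0,1) -> caps B=0 W=0
Move 4: W@(1,1) -> caps B=0 W=0
Move 5: B@(3,2) -> caps B=0 W=0
Move 6: W@(0,0) -> caps B=0 W=0
Move 7: B@(1,2) -> caps B=0 W=0
Move 8: W@(0,3) -> caps B=0 W=0
Move 9: B@(1,0) -> caps B=1 W=0

Answer: .B.W
BWB.
W...
B.B.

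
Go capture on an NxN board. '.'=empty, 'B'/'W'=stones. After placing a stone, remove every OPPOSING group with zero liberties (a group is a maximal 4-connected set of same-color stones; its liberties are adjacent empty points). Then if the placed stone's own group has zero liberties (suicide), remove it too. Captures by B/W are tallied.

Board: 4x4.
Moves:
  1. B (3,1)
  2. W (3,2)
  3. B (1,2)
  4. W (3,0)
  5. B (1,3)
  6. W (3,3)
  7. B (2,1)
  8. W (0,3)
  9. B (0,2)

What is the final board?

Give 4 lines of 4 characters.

Move 1: B@(3,1) -> caps B=0 W=0
Move 2: W@(3,2) -> caps B=0 W=0
Move 3: B@(1,2) -> caps B=0 W=0
Move 4: W@(3,0) -> caps B=0 W=0
Move 5: B@(1,3) -> caps B=0 W=0
Move 6: W@(3,3) -> caps B=0 W=0
Move 7: B@(2,1) -> caps B=0 W=0
Move 8: W@(0,3) -> caps B=0 W=0
Move 9: B@(0,2) -> caps B=1 W=0

Answer: ..B.
..BB
.B..
WBWW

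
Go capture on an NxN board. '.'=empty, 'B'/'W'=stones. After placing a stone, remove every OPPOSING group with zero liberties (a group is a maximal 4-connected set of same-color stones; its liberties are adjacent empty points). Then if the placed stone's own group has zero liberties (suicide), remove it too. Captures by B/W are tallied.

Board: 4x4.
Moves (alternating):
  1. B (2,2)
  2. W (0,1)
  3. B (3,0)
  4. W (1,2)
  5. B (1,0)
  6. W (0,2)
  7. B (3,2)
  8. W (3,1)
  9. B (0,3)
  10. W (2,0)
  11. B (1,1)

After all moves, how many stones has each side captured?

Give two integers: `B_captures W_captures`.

Move 1: B@(2,2) -> caps B=0 W=0
Move 2: W@(0,1) -> caps B=0 W=0
Move 3: B@(3,0) -> caps B=0 W=0
Move 4: W@(1,2) -> caps B=0 W=0
Move 5: B@(1,0) -> caps B=0 W=0
Move 6: W@(0,2) -> caps B=0 W=0
Move 7: B@(3,2) -> caps B=0 W=0
Move 8: W@(3,1) -> caps B=0 W=0
Move 9: B@(0,3) -> caps B=0 W=0
Move 10: W@(2,0) -> caps B=0 W=1
Move 11: B@(1,1) -> caps B=0 W=1

Answer: 0 1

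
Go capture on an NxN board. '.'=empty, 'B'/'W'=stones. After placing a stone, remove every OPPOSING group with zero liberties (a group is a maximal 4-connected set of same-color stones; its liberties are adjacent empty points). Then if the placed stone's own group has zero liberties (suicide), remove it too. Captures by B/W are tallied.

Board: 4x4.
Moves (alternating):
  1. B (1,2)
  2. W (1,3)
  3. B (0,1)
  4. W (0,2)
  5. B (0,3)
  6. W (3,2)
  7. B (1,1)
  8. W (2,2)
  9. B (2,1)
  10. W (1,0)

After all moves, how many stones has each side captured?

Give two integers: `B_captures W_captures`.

Move 1: B@(1,2) -> caps B=0 W=0
Move 2: W@(1,3) -> caps B=0 W=0
Move 3: B@(0,1) -> caps B=0 W=0
Move 4: W@(0,2) -> caps B=0 W=0
Move 5: B@(0,3) -> caps B=1 W=0
Move 6: W@(3,2) -> caps B=1 W=0
Move 7: B@(1,1) -> caps B=1 W=0
Move 8: W@(2,2) -> caps B=1 W=0
Move 9: B@(2,1) -> caps B=1 W=0
Move 10: W@(1,0) -> caps B=1 W=0

Answer: 1 0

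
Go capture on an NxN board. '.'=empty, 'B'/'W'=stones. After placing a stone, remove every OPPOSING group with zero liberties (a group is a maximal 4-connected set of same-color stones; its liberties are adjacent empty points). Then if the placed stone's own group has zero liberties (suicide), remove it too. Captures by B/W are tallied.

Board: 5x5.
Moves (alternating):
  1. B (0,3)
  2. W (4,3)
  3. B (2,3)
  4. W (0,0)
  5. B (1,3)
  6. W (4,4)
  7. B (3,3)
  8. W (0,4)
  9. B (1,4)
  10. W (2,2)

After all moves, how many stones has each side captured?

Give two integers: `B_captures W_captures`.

Move 1: B@(0,3) -> caps B=0 W=0
Move 2: W@(4,3) -> caps B=0 W=0
Move 3: B@(2,3) -> caps B=0 W=0
Move 4: W@(0,0) -> caps B=0 W=0
Move 5: B@(1,3) -> caps B=0 W=0
Move 6: W@(4,4) -> caps B=0 W=0
Move 7: B@(3,3) -> caps B=0 W=0
Move 8: W@(0,4) -> caps B=0 W=0
Move 9: B@(1,4) -> caps B=1 W=0
Move 10: W@(2,2) -> caps B=1 W=0

Answer: 1 0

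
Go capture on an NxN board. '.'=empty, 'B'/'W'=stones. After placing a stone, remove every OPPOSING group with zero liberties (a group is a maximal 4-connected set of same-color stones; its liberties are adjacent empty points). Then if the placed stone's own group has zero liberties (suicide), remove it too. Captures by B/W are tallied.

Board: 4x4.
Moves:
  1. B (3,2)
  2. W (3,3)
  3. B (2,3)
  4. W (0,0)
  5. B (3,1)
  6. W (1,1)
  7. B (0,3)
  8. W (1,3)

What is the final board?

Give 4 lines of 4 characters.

Move 1: B@(3,2) -> caps B=0 W=0
Move 2: W@(3,3) -> caps B=0 W=0
Move 3: B@(2,3) -> caps B=1 W=0
Move 4: W@(0,0) -> caps B=1 W=0
Move 5: B@(3,1) -> caps B=1 W=0
Move 6: W@(1,1) -> caps B=1 W=0
Move 7: B@(0,3) -> caps B=1 W=0
Move 8: W@(1,3) -> caps B=1 W=0

Answer: W..B
.W.W
...B
.BB.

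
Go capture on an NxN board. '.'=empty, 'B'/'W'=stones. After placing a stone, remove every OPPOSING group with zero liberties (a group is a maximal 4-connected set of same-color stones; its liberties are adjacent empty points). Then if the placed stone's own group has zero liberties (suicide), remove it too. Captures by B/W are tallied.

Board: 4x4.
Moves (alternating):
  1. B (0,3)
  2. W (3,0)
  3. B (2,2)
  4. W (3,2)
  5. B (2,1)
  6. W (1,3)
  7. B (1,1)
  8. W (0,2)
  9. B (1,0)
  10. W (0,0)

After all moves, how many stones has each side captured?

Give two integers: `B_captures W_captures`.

Move 1: B@(0,3) -> caps B=0 W=0
Move 2: W@(3,0) -> caps B=0 W=0
Move 3: B@(2,2) -> caps B=0 W=0
Move 4: W@(3,2) -> caps B=0 W=0
Move 5: B@(2,1) -> caps B=0 W=0
Move 6: W@(1,3) -> caps B=0 W=0
Move 7: B@(1,1) -> caps B=0 W=0
Move 8: W@(0,2) -> caps B=0 W=1
Move 9: B@(1,0) -> caps B=0 W=1
Move 10: W@(0,0) -> caps B=0 W=1

Answer: 0 1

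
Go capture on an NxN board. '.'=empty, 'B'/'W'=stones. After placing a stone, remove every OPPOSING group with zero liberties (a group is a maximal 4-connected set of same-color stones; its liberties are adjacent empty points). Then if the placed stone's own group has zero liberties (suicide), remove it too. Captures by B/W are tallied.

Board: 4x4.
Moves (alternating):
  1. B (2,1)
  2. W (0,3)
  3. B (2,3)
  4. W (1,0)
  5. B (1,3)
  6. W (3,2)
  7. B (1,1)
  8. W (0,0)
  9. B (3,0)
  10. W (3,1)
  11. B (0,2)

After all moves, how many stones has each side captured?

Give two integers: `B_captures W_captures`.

Move 1: B@(2,1) -> caps B=0 W=0
Move 2: W@(0,3) -> caps B=0 W=0
Move 3: B@(2,3) -> caps B=0 W=0
Move 4: W@(1,0) -> caps B=0 W=0
Move 5: B@(1,3) -> caps B=0 W=0
Move 6: W@(3,2) -> caps B=0 W=0
Move 7: B@(1,1) -> caps B=0 W=0
Move 8: W@(0,0) -> caps B=0 W=0
Move 9: B@(3,0) -> caps B=0 W=0
Move 10: W@(3,1) -> caps B=0 W=0
Move 11: B@(0,2) -> caps B=1 W=0

Answer: 1 0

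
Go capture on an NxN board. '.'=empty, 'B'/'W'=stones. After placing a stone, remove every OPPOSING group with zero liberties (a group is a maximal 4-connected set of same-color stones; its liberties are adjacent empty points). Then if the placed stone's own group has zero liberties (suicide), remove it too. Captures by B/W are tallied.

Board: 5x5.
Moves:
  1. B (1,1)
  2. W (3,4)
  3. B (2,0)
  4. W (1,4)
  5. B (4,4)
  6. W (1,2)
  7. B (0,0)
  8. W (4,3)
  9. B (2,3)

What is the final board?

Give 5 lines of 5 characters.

Answer: B....
.BW.W
B..B.
....W
...W.

Derivation:
Move 1: B@(1,1) -> caps B=0 W=0
Move 2: W@(3,4) -> caps B=0 W=0
Move 3: B@(2,0) -> caps B=0 W=0
Move 4: W@(1,4) -> caps B=0 W=0
Move 5: B@(4,4) -> caps B=0 W=0
Move 6: W@(1,2) -> caps B=0 W=0
Move 7: B@(0,0) -> caps B=0 W=0
Move 8: W@(4,3) -> caps B=0 W=1
Move 9: B@(2,3) -> caps B=0 W=1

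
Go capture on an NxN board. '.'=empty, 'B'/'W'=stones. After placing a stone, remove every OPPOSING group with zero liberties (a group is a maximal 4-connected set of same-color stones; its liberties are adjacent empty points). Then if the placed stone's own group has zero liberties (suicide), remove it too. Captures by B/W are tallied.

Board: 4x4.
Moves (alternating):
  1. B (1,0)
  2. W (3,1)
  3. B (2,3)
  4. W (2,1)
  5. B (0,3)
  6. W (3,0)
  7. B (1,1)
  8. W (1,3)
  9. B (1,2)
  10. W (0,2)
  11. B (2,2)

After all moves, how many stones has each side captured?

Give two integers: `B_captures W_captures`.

Answer: 1 0

Derivation:
Move 1: B@(1,0) -> caps B=0 W=0
Move 2: W@(3,1) -> caps B=0 W=0
Move 3: B@(2,3) -> caps B=0 W=0
Move 4: W@(2,1) -> caps B=0 W=0
Move 5: B@(0,3) -> caps B=0 W=0
Move 6: W@(3,0) -> caps B=0 W=0
Move 7: B@(1,1) -> caps B=0 W=0
Move 8: W@(1,3) -> caps B=0 W=0
Move 9: B@(1,2) -> caps B=1 W=0
Move 10: W@(0,2) -> caps B=1 W=0
Move 11: B@(2,2) -> caps B=1 W=0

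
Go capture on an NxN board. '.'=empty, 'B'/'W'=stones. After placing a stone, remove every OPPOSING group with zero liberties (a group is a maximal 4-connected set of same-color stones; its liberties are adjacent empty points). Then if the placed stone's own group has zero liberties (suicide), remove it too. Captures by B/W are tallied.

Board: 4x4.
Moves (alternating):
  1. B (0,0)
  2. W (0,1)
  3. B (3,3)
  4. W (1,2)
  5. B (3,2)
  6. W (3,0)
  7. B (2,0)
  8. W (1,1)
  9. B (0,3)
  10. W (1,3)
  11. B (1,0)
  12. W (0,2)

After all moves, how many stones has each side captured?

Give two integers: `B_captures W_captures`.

Move 1: B@(0,0) -> caps B=0 W=0
Move 2: W@(0,1) -> caps B=0 W=0
Move 3: B@(3,3) -> caps B=0 W=0
Move 4: W@(1,2) -> caps B=0 W=0
Move 5: B@(3,2) -> caps B=0 W=0
Move 6: W@(3,0) -> caps B=0 W=0
Move 7: B@(2,0) -> caps B=0 W=0
Move 8: W@(1,1) -> caps B=0 W=0
Move 9: B@(0,3) -> caps B=0 W=0
Move 10: W@(1,3) -> caps B=0 W=0
Move 11: B@(1,0) -> caps B=0 W=0
Move 12: W@(0,2) -> caps B=0 W=1

Answer: 0 1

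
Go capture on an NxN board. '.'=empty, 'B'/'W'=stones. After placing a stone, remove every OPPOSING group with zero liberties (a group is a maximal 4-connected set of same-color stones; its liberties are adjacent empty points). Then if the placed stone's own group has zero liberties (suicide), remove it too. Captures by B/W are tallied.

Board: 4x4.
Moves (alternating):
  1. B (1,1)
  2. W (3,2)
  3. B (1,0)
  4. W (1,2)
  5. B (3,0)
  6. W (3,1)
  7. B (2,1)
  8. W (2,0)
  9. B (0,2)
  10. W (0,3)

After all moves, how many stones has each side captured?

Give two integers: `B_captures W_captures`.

Answer: 0 1

Derivation:
Move 1: B@(1,1) -> caps B=0 W=0
Move 2: W@(3,2) -> caps B=0 W=0
Move 3: B@(1,0) -> caps B=0 W=0
Move 4: W@(1,2) -> caps B=0 W=0
Move 5: B@(3,0) -> caps B=0 W=0
Move 6: W@(3,1) -> caps B=0 W=0
Move 7: B@(2,1) -> caps B=0 W=0
Move 8: W@(2,0) -> caps B=0 W=1
Move 9: B@(0,2) -> caps B=0 W=1
Move 10: W@(0,3) -> caps B=0 W=1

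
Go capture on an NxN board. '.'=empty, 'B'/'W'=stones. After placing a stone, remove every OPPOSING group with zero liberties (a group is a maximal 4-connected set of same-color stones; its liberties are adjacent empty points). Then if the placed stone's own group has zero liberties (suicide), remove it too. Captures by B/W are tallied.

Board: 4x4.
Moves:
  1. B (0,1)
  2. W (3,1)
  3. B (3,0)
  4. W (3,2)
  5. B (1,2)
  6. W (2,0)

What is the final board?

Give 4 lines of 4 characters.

Answer: .B..
..B.
W...
.WW.

Derivation:
Move 1: B@(0,1) -> caps B=0 W=0
Move 2: W@(3,1) -> caps B=0 W=0
Move 3: B@(3,0) -> caps B=0 W=0
Move 4: W@(3,2) -> caps B=0 W=0
Move 5: B@(1,2) -> caps B=0 W=0
Move 6: W@(2,0) -> caps B=0 W=1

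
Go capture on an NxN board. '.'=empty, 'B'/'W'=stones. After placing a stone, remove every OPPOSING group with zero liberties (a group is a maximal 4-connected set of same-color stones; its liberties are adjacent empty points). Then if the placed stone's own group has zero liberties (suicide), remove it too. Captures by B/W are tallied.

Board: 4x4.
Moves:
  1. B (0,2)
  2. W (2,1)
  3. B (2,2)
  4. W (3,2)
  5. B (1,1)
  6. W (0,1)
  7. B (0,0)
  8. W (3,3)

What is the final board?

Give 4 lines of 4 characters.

Move 1: B@(0,2) -> caps B=0 W=0
Move 2: W@(2,1) -> caps B=0 W=0
Move 3: B@(2,2) -> caps B=0 W=0
Move 4: W@(3,2) -> caps B=0 W=0
Move 5: B@(1,1) -> caps B=0 W=0
Move 6: W@(0,1) -> caps B=0 W=0
Move 7: B@(0,0) -> caps B=1 W=0
Move 8: W@(3,3) -> caps B=1 W=0

Answer: B.B.
.B..
.WB.
..WW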